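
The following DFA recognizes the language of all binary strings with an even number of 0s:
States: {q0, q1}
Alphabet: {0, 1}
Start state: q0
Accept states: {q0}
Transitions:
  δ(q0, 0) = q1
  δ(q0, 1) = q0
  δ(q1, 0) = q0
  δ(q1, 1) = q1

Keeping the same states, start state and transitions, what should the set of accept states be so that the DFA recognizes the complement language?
The DFA is complete (every state has a transition on every symbol), so the complement
is recognized by the same DFA with accepting and non-accepting states swapped.
Original accept states: {q0}
Complement accept states = All states - Original accept states
= {q0, q1} - {q0}
= {q1}
Complement language: strings with an ODD number of 0s

Final answer: {q1}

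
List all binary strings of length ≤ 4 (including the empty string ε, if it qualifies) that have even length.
Checking every binary string of length 0 to 4:
  Length 0: accepted: ε | rejected: (none)
  Length 1: accepted: (none) | rejected: 0, 1
  Length 2: accepted: 00, 01, 10, 11 | rejected: (none)
  Length 3: accepted: (none) | rejected: 000, 001, 010, 011, 100, 101, 110, 111
  Length 4: accepted: 0000, 0001, 0010, 0011, 0100, 0101, 0110, 0111, 1000, 1001, 1010, 1011, 1100, 1101, 1110, 1111 | rejected: (none)
Total: 21 string(s).

Final answer: ε, 00, 01, 10, 11, 0000, 0001, 0010, 0011, 0100, 0101, 0110, 0111, 1000, 1001, 1010, 1011, 1100, 1101, 1110, 1111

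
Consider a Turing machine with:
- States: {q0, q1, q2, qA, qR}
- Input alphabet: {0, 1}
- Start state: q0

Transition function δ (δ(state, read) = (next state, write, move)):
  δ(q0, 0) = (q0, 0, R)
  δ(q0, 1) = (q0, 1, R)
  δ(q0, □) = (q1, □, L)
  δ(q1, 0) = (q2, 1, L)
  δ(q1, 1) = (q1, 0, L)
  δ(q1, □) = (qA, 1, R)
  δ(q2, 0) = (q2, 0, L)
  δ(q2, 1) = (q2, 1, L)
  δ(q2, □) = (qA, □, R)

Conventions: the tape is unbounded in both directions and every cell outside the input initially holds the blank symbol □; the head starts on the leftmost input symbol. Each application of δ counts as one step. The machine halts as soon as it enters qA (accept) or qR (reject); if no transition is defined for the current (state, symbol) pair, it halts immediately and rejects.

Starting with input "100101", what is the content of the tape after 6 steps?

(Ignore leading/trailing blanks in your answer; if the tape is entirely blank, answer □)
Step 0: [q0]100101 (head at position 0)
Step 1: δ(q0, 1) = (q0, 1, R)  ⊢  1[q0]00101 (head at position 1)
Step 2: δ(q0, 0) = (q0, 0, R)  ⊢  10[q0]0101 (head at position 2)
Step 3: δ(q0, 0) = (q0, 0, R)  ⊢  100[q0]101 (head at position 3)
Step 4: δ(q0, 1) = (q0, 1, R)  ⊢  1001[q0]01 (head at position 4)
Step 5: δ(q0, 0) = (q0, 0, R)  ⊢  10010[q0]1 (head at position 5)
Step 6: δ(q0, 1) = (q0, 1, R)  ⊢  100101[q0]□ (head at position 6)
Tape after 6 steps (ignoring surrounding blanks): 100101

Final answer: Tape: 100101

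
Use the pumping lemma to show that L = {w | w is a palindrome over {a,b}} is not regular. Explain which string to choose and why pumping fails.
Language: L = {w | w is a palindrome over {a,b}} (strings that read the same forwards and backwards)
Step 1: Assume for contradiction that L is regular, with pumping length p.
Step 2: Choose s = a^p b a^p. Then s ∈ L (it reads the same forwards and backwards) and |s| ≥ p.
Step 3: Consider any decomposition s = xyz with |xy| ≤ p and |y| > 0. Since |xy| ≤ p and the first p symbols of s are all a's, y = a^k for some k with 1 ≤ k ≤ p.
Step 4: Pumping up (i = 2): xy²z = a^(p+k) b a^p. Its reverse is a^p b a^(p+k) ≠ a^(p+k) b a^p (the single b is no longer in the middle), so xy²z is not a palindrome and xy²z ∉ L.
This contradicts the pumping lemma, so L is not regular.

Final answer: Choose s = a^p b a^p. Since |xy| ≤ p, y = a^k with k ≥ 1. Then xy²z = a^(p+k) b a^p is not a palindrome, so ∉ L.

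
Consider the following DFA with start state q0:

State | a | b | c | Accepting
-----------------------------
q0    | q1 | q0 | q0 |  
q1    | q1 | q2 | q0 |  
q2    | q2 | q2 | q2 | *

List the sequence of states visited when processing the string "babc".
q0 → q0 → q1 → q2 → q2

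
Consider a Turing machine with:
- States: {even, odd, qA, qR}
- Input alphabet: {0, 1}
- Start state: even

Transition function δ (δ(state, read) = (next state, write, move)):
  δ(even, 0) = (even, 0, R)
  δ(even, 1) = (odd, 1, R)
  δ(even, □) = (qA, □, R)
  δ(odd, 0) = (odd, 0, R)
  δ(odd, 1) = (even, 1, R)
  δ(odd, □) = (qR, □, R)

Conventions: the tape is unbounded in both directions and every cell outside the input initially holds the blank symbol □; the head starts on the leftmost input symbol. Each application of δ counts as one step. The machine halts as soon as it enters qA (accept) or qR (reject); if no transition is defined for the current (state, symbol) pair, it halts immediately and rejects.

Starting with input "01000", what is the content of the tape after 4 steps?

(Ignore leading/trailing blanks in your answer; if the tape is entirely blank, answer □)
Step 0: [even]01000 (head at position 0)
Step 1: δ(even, 0) = (even, 0, R)  ⊢  0[even]1000 (head at position 1)
Step 2: δ(even, 1) = (odd, 1, R)  ⊢  01[odd]000 (head at position 2)
Step 3: δ(odd, 0) = (odd, 0, R)  ⊢  010[odd]00 (head at position 3)
Step 4: δ(odd, 0) = (odd, 0, R)  ⊢  0100[odd]0 (head at position 4)
Tape after 4 steps (ignoring surrounding blanks): 01000

Final answer: Tape: 01000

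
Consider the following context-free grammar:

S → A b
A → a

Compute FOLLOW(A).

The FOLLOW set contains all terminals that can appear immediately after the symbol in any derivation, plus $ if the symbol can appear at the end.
A occurs only in S → A b, where it is immediately followed by the terminal b. So FOLLOW(A) = {b}.

Final answer: {b}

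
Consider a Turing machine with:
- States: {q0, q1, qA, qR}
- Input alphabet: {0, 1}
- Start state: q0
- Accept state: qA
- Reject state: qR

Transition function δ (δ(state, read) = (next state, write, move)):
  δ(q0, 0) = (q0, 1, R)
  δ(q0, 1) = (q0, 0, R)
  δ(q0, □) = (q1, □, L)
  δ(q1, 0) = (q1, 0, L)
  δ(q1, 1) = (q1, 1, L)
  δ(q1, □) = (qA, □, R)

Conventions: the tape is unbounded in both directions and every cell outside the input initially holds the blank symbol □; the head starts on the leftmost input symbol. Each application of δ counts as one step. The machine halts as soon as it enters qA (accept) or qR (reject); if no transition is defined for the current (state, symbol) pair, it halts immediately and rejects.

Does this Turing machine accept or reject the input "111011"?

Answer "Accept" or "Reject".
Step 0: [q0]111011 (head at position 0)
Step 1: δ(q0, 1) = (q0, 0, R)  ⊢  0[q0]11011 (head at position 1)
Step 2: δ(q0, 1) = (q0, 0, R)  ⊢  00[q0]1011 (head at position 2)
Step 3: δ(q0, 1) = (q0, 0, R)  ⊢  000[q0]011 (head at position 3)
Step 4: δ(q0, 0) = (q0, 1, R)  ⊢  0001[q0]11 (head at position 4)
Step 5: δ(q0, 1) = (q0, 0, R)  ⊢  00010[q0]1 (head at position 5)
Step 6: δ(q0, 1) = (q0, 0, R)  ⊢  000100[q0]□ (head at position 6)
Step 7: δ(q0, □) = (q1, □, L)  ⊢  00010[q1]0□ (head at position 5)
Step 8: δ(q1, 0) = (q1, 0, L)  ⊢  0001[q1]00□ (head at position 4)
Step 9: δ(q1, 0) = (q1, 0, L)  ⊢  000[q1]100□ (head at position 3)
Step 10: δ(q1, 1) = (q1, 1, L)  ⊢  00[q1]0100□ (head at position 2)
Step 11: δ(q1, 0) = (q1, 0, L)  ⊢  0[q1]00100□ (head at position 1)
Step 12: δ(q1, 0) = (q1, 0, L)  ⊢  [q1]000100□ (head at position 0)
Step 13: δ(q1, 0) = (q1, 0, L)  ⊢  [q1]□000100□ (head at position -1)
Step 14: δ(q1, □) = (qA, □, R)  ⊢  □[qA]000100□ (head at position 0)
The machine is in qA, so it halts and accepts.

Final answer: Accept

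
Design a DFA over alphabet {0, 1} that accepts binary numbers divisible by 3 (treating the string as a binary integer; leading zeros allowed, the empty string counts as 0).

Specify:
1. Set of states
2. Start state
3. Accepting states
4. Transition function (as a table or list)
One valid DFA (any DFA recognizing the same language is acceptable):
States: {q0, q1, q2}
Start: q0
Accepting: {q0}
Transitions (accepting states marked with *):
State | 0 | 1 | Accepting
-------------------------
q0    | q0 | q1 | *
q1    | q2 | q0 |  
q2    | q1 | q2 |  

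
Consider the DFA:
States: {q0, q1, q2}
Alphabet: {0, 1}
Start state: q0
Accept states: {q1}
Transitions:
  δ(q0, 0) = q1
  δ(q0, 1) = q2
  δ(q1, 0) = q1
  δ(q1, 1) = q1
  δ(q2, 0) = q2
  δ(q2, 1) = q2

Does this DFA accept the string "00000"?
Processing string "00000":
  q0 --0--> q1
  q1 --0--> q1
  q1 --0--> q1
  q1 --0--> q1
  q1 --0--> q1
Final state: q1
Accept states: {q1}
q1 is an accept state, so the string is accepted.

Final answer: Yes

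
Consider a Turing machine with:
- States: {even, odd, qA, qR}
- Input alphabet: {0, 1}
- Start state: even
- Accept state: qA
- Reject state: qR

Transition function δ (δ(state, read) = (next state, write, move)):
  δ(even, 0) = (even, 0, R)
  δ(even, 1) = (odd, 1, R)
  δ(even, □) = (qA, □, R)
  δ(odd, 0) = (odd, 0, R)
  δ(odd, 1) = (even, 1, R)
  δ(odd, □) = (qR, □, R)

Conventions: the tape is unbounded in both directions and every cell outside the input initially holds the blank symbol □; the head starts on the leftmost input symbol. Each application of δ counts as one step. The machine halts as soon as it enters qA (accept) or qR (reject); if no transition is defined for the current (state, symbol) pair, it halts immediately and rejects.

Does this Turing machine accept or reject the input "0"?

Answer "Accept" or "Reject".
Step 0: [even]0 (head at position 0)
Step 1: δ(even, 0) = (even, 0, R)  ⊢  0[even]□ (head at position 1)
Step 2: δ(even, □) = (qA, □, R)  ⊢  0□[qA]□ (head at position 2)
The machine is in qA, so it halts and accepts.

Final answer: Accept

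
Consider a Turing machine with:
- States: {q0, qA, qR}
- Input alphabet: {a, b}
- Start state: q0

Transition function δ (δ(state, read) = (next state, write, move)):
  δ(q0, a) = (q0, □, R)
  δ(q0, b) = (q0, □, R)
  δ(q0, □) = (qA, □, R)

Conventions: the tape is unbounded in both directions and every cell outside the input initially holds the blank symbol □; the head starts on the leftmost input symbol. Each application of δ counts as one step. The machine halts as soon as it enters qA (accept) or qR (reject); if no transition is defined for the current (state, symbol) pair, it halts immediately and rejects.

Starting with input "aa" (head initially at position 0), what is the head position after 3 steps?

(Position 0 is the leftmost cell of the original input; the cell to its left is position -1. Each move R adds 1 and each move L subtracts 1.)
Step 0: [q0]aa (head at position 0)
Step 1: δ(q0, a) = (q0, □, R)  ⊢  □[q0]a (head at position 1)
Step 2: δ(q0, a) = (q0, □, R)  ⊢  □□[q0]□ (head at position 2)
Step 3: δ(q0, □) = (qA, □, R)  ⊢  □□□[qA]□ (head at position 3)
Head position after 3 steps: 3

Final answer: Position 3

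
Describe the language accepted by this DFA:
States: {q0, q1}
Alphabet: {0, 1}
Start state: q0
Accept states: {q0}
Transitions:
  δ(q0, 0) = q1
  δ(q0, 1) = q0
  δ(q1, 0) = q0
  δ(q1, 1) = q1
Analyzing the DFA structure:
Start state: q0
Accept states: {q0}
Interpreting what each state remembers (checking against the transitions):
  q0: an even number of 0s has been read so far
  q1: an odd number of 0s has been read so far
  δ(q0, 0): in q0 (an even number of 0s has been read so far), after reading 0 we have: an odd number of 0s has been read so far → q1
  δ(q0, 1): in q0 (an even number of 0s has been read so far), after reading 1 we have: an even number of 0s has been read so far → q0
  δ(q1, 0): in q1 (an odd number of 0s has been read so far), after reading 0 we have: an even number of 0s has been read so far → q0
  δ(q1, 1): in q1 (an odd number of 0s has been read so far), after reading 1 we have: an odd number of 0s has been read so far → q1
A string is accepted iff it ends in {q0}, i.e. an even number of 0s has been read so far.
Language: All binary strings with an even number of 0s

Final answer: All binary strings with an even number of 0s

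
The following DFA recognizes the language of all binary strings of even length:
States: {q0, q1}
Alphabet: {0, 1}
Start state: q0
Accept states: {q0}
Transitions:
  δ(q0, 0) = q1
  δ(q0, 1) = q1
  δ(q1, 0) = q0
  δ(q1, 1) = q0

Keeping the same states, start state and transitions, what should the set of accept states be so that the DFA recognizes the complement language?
The DFA is complete (every state has a transition on every symbol), so the complement
is recognized by the same DFA with accepting and non-accepting states swapped.
Original accept states: {q0}
Complement accept states = All states - Original accept states
= {q0, q1} - {q0}
= {q1}
Complement language: strings of ODD length

Final answer: {q1}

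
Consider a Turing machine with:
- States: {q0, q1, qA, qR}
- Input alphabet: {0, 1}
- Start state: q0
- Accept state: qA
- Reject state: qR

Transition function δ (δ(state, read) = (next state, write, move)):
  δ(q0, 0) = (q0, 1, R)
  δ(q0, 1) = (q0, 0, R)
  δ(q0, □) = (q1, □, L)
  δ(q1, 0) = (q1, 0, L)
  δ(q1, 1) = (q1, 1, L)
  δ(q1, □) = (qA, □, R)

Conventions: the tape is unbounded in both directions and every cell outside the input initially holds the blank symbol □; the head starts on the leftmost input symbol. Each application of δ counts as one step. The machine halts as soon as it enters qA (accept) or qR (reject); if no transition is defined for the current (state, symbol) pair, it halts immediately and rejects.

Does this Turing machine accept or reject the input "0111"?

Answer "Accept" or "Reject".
Step 0: [q0]0111 (head at position 0)
Step 1: δ(q0, 0) = (q0, 1, R)  ⊢  1[q0]111 (head at position 1)
Step 2: δ(q0, 1) = (q0, 0, R)  ⊢  10[q0]11 (head at position 2)
Step 3: δ(q0, 1) = (q0, 0, R)  ⊢  100[q0]1 (head at position 3)
Step 4: δ(q0, 1) = (q0, 0, R)  ⊢  1000[q0]□ (head at position 4)
Step 5: δ(q0, □) = (q1, □, L)  ⊢  100[q1]0□ (head at position 3)
Step 6: δ(q1, 0) = (q1, 0, L)  ⊢  10[q1]00□ (head at position 2)
Step 7: δ(q1, 0) = (q1, 0, L)  ⊢  1[q1]000□ (head at position 1)
Step 8: δ(q1, 0) = (q1, 0, L)  ⊢  [q1]1000□ (head at position 0)
Step 9: δ(q1, 1) = (q1, 1, L)  ⊢  [q1]□1000□ (head at position -1)
Step 10: δ(q1, □) = (qA, □, R)  ⊢  □[qA]1000□ (head at position 0)
The machine is in qA, so it halts and accepts.

Final answer: Accept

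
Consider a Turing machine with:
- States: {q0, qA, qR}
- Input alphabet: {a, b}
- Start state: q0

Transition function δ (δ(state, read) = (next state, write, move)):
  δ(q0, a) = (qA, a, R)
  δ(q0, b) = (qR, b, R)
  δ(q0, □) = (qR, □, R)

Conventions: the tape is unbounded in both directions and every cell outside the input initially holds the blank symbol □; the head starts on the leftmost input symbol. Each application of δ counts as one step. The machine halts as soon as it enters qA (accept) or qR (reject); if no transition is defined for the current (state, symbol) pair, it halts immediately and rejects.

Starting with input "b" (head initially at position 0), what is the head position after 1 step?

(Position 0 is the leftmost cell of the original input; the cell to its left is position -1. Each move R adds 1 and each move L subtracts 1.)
Step 0: [q0]b (head at position 0)
Step 1: δ(q0, b) = (qR, b, R)  ⊢  b[qR]□ (head at position 1)
Head position after 1 step: 1

Final answer: Position 1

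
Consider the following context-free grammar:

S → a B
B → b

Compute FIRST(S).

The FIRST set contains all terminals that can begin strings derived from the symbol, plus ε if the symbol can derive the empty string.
S has the single production S → a B, whose right-hand side begins with the terminal a. So FIRST(S) = {a}.

Final answer: {a}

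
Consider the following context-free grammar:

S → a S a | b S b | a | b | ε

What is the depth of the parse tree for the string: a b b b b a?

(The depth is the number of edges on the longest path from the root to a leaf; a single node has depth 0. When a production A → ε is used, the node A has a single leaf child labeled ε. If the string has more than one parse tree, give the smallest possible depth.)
The string has even length 6, so its (unique) parse tree peels off matching outer symbols: S → a S a, S → b S b, S → b S b, and finally S → ε for the empty middle.
The S nodes are at depths 0..3; the ε leaf under the innermost S is at depth 4 (terminal leaves are at depths 1..3).
Depth = 4.

Final answer: 4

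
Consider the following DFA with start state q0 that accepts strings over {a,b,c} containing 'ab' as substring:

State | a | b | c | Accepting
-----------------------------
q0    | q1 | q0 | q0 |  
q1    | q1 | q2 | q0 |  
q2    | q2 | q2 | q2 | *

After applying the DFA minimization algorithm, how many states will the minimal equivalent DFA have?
All 3 states are reachable from q0, so none can be removed as unreachable.
Table-filling: first mark every (accepting, non-accepting) pair as distinguishable (accepting: {q2}; non-accepting: {q0, q1}).
Round 1: (q0, q1) on 'b' go to q0 and q2, already distinguishable → mark.
Every pair of states is distinguishable, so the DFA is already minimal.
Equivalence classes: {q0}, {q1}, {q2} → 3 states.

Final answer: 3 states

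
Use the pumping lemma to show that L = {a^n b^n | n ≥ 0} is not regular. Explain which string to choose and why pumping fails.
Language: L = {a^n b^n | n ≥ 0} (equal numbers of a's followed by b's)
Step 1: Assume for contradiction that L is regular, with pumping length p.
Step 2: Choose s = a^p b^p. Then s ∈ L (it has p a's followed by p b's) and |s| ≥ p.
Step 3: Consider any decomposition s = xyz with |xy| ≤ p and |y| > 0. Since |xy| ≤ p and the first p symbols of s are all a's, y = a^k for some k with 1 ≤ k ≤ p.
Step 4: Pumping up (i = 2): xy²z = a^(p+k) b^p, which has more a's than b's, so xy²z ∉ L.
This contradicts the pumping lemma, so L is not regular.

Final answer: Choose s = a^p b^p. Since |xy| ≤ p, y = a^k with k ≥ 1. Then xy²z = a^(p+k) b^p ∉ L.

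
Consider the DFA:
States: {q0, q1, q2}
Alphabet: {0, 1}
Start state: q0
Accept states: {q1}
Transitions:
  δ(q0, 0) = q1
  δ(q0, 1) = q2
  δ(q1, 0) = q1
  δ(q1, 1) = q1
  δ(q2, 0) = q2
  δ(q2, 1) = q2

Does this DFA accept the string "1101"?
Processing string "1101":
  q0 --1--> q2
  q2 --1--> q2
  q2 --0--> q2
  q2 --1--> q2
Final state: q2
Accept states: {q1}
q2 is not an accept state, so the string is rejected.

Final answer: No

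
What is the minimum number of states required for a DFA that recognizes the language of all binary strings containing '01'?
Language: binary strings containing '01'
Lower bound (Myhill–Nerode): the prefixes ε, 0, 01 are pairwise distinguishable:
  ε vs 01: suffix ε distinguishes them (ε is rejected, 01 is accepted)
  0 vs 01: suffix ε distinguishes them (0 is rejected, 01 is accepted)
  ε vs 0: suffix 1 distinguishes them (ε·1 = 1 is rejected, 0·1 = 01 is accepted)
So any DFA needs at least 3 states.
Upper bound: a DFA with 3 states exists (one state per class above: 'no progress', 'last symbol 0', and 'seen 01' (accepting sink)).
Minimum states: 3

Final answer: 3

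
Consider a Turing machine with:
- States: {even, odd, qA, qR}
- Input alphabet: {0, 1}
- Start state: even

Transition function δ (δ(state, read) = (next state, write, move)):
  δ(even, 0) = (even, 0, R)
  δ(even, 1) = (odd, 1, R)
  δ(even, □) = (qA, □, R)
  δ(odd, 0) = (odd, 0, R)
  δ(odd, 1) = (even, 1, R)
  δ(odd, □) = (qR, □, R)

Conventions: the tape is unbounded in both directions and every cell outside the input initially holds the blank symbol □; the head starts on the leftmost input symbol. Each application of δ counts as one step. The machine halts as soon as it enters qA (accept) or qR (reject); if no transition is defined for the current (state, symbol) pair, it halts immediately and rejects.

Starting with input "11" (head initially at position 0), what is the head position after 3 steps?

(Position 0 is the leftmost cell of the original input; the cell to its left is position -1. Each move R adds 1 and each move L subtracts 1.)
Step 0: [even]11 (head at position 0)
Step 1: δ(even, 1) = (odd, 1, R)  ⊢  1[odd]1 (head at position 1)
Step 2: δ(odd, 1) = (even, 1, R)  ⊢  11[even]□ (head at position 2)
Step 3: δ(even, □) = (qA, □, R)  ⊢  11□[qA]□ (head at position 3)
Head position after 3 steps: 3

Final answer: Position 3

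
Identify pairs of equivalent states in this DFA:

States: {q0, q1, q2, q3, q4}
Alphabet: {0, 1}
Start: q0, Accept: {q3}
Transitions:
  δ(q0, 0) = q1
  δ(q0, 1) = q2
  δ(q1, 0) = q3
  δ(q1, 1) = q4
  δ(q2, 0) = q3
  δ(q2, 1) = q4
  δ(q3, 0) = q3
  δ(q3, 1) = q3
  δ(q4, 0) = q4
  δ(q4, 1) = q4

Using the table-filling algorithm:
Round 0 – mark pairs where exactly one state is accepting: (q0,q3), (q1,q3), (q2,q3), (q3,q4)
Round 1 – newly marked: (q0,q1) [on 0: q1 vs q3, already marked]; (q0,q2) [on 0: q1 vs q3, already marked]; (q1,q4) [on 0: q3 vs q4, already marked]; (q2,q4) [on 0: q3 vs q4, already marked]
Round 2 – newly marked: (q0,q4) [on 0: q1 vs q4, already marked]
No further pairs can be marked.
(q1, q2) unmarked: δ(q1,0)=q3, δ(q2,0)=q3; δ(q1,1)=q4, δ(q2,1)=q4 → equivalent
Equivalent pairs: (q1, q2)

Final answer: Equivalent pairs: (q1, q2)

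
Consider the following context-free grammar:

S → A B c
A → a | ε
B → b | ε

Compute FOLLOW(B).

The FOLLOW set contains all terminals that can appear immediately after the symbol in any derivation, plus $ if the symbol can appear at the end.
B occurs in S → A B c, immediately followed by the terminal c. So FOLLOW(B) = {c}.

Final answer: {c}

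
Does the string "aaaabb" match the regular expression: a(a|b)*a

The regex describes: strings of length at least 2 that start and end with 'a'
No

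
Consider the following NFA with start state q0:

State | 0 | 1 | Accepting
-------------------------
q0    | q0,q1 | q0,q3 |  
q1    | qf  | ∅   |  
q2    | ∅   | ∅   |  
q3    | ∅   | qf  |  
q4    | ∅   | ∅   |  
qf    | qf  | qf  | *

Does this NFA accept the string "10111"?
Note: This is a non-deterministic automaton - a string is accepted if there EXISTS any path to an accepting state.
Track the set of states the NFA could be in: start {q0}
Read '1': {q0} → {q0, q3}
Read '0': {q0, q3} → {q0, q1}
Read '1': {q0, q1} → {q0, q3}
Read '1': {q0, q3} → {q0, q3, qf}
Read '1': {q0, q3, qf} → {q0, q3, qf}
Final set {q0, q3, qf} contains accepting state(s) {qf} → accepted.

Final answer: Yes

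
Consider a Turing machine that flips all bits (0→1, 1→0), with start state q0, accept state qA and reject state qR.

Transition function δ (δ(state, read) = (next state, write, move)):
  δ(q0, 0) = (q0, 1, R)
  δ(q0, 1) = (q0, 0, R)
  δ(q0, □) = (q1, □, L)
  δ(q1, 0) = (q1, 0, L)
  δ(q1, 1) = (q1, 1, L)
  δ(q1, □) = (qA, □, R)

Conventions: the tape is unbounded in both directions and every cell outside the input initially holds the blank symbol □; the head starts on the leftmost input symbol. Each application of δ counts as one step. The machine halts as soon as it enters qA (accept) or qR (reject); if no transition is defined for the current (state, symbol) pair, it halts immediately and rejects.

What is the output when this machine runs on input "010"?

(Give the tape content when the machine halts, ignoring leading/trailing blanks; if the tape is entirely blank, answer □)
Step 0: [q0]010 (head at position 0)
Step 1: δ(q0, 0) = (q0, 1, R)  ⊢  1[q0]10 (head at position 1)
Step 2: δ(q0, 1) = (q0, 0, R)  ⊢  10[q0]0 (head at position 2)
Step 3: δ(q0, 0) = (q0, 1, R)  ⊢  101[q0]□ (head at position 3)
Step 4: δ(q0, □) = (q1, □, L)  ⊢  10[q1]1□ (head at position 2)
Step 5: δ(q1, 1) = (q1, 1, L)  ⊢  1[q1]01□ (head at position 1)
Step 6: δ(q1, 0) = (q1, 0, L)  ⊢  [q1]101□ (head at position 0)
Step 7: δ(q1, 1) = (q1, 1, L)  ⊢  [q1]□101□ (head at position -1)
Step 8: δ(q1, □) = (qA, □, R)  ⊢  □[qA]101□ (head at position 0)
The machine is in qA, so it halts and accepts.
Tape content when halted (ignoring surrounding blanks): 101

Final answer: Output: 101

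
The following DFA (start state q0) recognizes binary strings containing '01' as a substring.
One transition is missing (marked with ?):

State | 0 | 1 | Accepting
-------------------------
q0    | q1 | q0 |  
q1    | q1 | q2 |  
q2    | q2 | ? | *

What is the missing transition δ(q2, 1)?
q2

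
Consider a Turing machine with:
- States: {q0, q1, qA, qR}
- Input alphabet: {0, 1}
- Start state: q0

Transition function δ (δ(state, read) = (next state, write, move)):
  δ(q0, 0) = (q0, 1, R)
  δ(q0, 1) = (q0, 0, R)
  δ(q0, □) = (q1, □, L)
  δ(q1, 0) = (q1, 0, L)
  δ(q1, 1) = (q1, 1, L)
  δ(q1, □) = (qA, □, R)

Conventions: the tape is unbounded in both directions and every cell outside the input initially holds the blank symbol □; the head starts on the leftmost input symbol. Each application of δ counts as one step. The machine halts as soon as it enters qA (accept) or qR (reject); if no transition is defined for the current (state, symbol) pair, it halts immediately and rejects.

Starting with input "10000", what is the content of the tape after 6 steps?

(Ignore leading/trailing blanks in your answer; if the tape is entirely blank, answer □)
Step 0: [q0]10000 (head at position 0)
Step 1: δ(q0, 1) = (q0, 0, R)  ⊢  0[q0]0000 (head at position 1)
Step 2: δ(q0, 0) = (q0, 1, R)  ⊢  01[q0]000 (head at position 2)
Step 3: δ(q0, 0) = (q0, 1, R)  ⊢  011[q0]00 (head at position 3)
Step 4: δ(q0, 0) = (q0, 1, R)  ⊢  0111[q0]0 (head at position 4)
Step 5: δ(q0, 0) = (q0, 1, R)  ⊢  01111[q0]□ (head at position 5)
Step 6: δ(q0, □) = (q1, □, L)  ⊢  0111[q1]1□ (head at position 4)
Tape after 6 steps (ignoring surrounding blanks): 01111

Final answer: Tape: 01111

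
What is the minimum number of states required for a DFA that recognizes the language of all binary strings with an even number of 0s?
Language: binary strings with an even number of 0s
Lower bound (Myhill–Nerode): the prefixes ε, 0 are pairwise distinguishable:
  ε vs 0: suffix ε distinguishes them (ε has zero 0s (accepted), 0 has one 0 (rejected))
So any DFA needs at least 2 states.
Upper bound: a DFA with 2 states exists (one state per class above).
Minimum states: 2

Final answer: 2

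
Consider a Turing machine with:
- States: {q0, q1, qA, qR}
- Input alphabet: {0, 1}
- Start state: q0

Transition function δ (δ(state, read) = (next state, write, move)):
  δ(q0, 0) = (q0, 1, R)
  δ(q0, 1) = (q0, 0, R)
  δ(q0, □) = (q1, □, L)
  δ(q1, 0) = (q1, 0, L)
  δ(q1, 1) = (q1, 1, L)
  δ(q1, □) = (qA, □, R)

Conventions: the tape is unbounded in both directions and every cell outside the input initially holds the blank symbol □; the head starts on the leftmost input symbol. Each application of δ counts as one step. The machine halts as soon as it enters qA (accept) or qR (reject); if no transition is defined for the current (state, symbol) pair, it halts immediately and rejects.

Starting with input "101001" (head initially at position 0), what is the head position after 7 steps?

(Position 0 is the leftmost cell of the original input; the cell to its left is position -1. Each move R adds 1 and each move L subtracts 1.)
Step 0: [q0]101001 (head at position 0)
Step 1: δ(q0, 1) = (q0, 0, R)  ⊢  0[q0]01001 (head at position 1)
Step 2: δ(q0, 0) = (q0, 1, R)  ⊢  01[q0]1001 (head at position 2)
Step 3: δ(q0, 1) = (q0, 0, R)  ⊢  010[q0]001 (head at position 3)
Step 4: δ(q0, 0) = (q0, 1, R)  ⊢  0101[q0]01 (head at position 4)
Step 5: δ(q0, 0) = (q0, 1, R)  ⊢  01011[q0]1 (head at position 5)
Step 6: δ(q0, 1) = (q0, 0, R)  ⊢  010110[q0]□ (head at position 6)
Step 7: δ(q0, □) = (q1, □, L)  ⊢  01011[q1]0□ (head at position 5)
Head position after 7 steps: 5

Final answer: Position 5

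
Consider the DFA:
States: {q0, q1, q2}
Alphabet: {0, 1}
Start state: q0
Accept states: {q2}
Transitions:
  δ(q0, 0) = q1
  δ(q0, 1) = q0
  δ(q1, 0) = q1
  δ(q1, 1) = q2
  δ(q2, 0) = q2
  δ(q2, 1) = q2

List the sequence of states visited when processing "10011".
Starting at q0
Read '1': q0 -> q0
Read '0': q0 -> q1
Read '0': q1 -> q1
Read '1': q1 -> q2
Read '1': q2 -> q2

Final answer: q0 -> q0 -> q1 -> q1 -> q2 -> q2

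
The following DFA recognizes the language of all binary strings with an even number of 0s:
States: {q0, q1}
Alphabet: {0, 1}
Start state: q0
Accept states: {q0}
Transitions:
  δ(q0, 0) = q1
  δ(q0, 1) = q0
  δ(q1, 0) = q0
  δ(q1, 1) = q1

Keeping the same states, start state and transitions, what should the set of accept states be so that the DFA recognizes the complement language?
The DFA is complete (every state has a transition on every symbol), so the complement
is recognized by the same DFA with accepting and non-accepting states swapped.
Original accept states: {q0}
Complement accept states = All states - Original accept states
= {q0, q1} - {q0}
= {q1}
Complement language: strings with an ODD number of 0s

Final answer: {q1}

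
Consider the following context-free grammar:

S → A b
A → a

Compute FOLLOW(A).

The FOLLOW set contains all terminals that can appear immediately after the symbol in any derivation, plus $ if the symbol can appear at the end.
A occurs only in S → A b, where it is immediately followed by the terminal b. So FOLLOW(A) = {b}.

Final answer: {b}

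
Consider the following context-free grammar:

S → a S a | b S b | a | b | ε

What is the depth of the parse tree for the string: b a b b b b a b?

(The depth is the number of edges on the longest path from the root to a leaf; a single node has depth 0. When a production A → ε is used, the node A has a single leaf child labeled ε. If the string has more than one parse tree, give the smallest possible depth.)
The string has even length 8, so its (unique) parse tree peels off matching outer symbols: S → b S b, S → a S a, S → b S b, S → b S b, and finally S → ε for the empty middle.
The S nodes are at depths 0..4; the ε leaf under the innermost S is at depth 5 (terminal leaves are at depths 1..4).
Depth = 5.

Final answer: 5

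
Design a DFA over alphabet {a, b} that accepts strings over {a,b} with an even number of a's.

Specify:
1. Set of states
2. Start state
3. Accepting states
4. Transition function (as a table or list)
One valid DFA (any DFA recognizing the same language is acceptable):
States: {q0, q1}
Start: q0
Accepting: {q0}
Transitions (accepting states marked with *):
State | a | b | Accepting
-------------------------
q0    | q1 | q0 | *
q1    | q0 | q1 |  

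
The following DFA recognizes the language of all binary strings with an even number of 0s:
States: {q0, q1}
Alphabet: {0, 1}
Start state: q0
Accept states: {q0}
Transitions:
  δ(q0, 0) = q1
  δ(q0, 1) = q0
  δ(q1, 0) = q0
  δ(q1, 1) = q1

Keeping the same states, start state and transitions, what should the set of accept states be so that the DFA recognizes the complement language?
The DFA is complete (every state has a transition on every symbol), so the complement
is recognized by the same DFA with accepting and non-accepting states swapped.
Original accept states: {q0}
Complement accept states = All states - Original accept states
= {q0, q1} - {q0}
= {q1}
Complement language: strings with an ODD number of 0s

Final answer: {q1}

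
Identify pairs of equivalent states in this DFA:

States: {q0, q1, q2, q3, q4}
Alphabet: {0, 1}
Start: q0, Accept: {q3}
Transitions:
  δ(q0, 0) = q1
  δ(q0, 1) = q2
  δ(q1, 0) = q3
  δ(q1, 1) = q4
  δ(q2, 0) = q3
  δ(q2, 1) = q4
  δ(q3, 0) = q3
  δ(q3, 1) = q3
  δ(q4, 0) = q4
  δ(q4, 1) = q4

Using the table-filling algorithm:
Round 0 – mark pairs where exactly one state is accepting: (q0,q3), (q1,q3), (q2,q3), (q3,q4)
Round 1 – newly marked: (q0,q1) [on 0: q1 vs q3, already marked]; (q0,q2) [on 0: q1 vs q3, already marked]; (q1,q4) [on 0: q3 vs q4, already marked]; (q2,q4) [on 0: q3 vs q4, already marked]
Round 2 – newly marked: (q0,q4) [on 0: q1 vs q4, already marked]
No further pairs can be marked.
(q1, q2) unmarked: δ(q1,0)=q3, δ(q2,0)=q3; δ(q1,1)=q4, δ(q2,1)=q4 → equivalent
Equivalent pairs: (q1, q2)

Final answer: Equivalent pairs: (q1, q2)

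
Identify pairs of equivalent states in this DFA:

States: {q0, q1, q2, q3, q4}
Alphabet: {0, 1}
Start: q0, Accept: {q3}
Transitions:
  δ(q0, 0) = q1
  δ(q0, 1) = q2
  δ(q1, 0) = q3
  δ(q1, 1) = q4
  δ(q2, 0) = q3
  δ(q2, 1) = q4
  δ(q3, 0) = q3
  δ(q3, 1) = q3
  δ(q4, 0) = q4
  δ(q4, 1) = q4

Using the table-filling algorithm:
Round 0 – mark pairs where exactly one state is accepting: (q0,q3), (q1,q3), (q2,q3), (q3,q4)
Round 1 – newly marked: (q0,q1) [on 0: q1 vs q3, already marked]; (q0,q2) [on 0: q1 vs q3, already marked]; (q1,q4) [on 0: q3 vs q4, already marked]; (q2,q4) [on 0: q3 vs q4, already marked]
Round 2 – newly marked: (q0,q4) [on 0: q1 vs q4, already marked]
No further pairs can be marked.
(q1, q2) unmarked: δ(q1,0)=q3, δ(q2,0)=q3; δ(q1,1)=q4, δ(q2,1)=q4 → equivalent
Equivalent pairs: (q1, q2)

Final answer: Equivalent pairs: (q1, q2)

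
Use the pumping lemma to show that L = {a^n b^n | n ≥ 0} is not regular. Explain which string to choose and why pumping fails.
Language: L = {a^n b^n | n ≥ 0} (equal numbers of a's followed by b's)
Step 1: Assume for contradiction that L is regular, with pumping length p.
Step 2: Choose s = a^p b^p. Then s ∈ L (it has p a's followed by p b's) and |s| ≥ p.
Step 3: Consider any decomposition s = xyz with |xy| ≤ p and |y| > 0. Since |xy| ≤ p and the first p symbols of s are all a's, y = a^k for some k with 1 ≤ k ≤ p.
Step 4: Pumping up (i = 2): xy²z = a^(p+k) b^p, which has more a's than b's, so xy²z ∉ L.
This contradicts the pumping lemma, so L is not regular.

Final answer: Choose s = a^p b^p. Since |xy| ≤ p, y = a^k with k ≥ 1. Then xy²z = a^(p+k) b^p ∉ L.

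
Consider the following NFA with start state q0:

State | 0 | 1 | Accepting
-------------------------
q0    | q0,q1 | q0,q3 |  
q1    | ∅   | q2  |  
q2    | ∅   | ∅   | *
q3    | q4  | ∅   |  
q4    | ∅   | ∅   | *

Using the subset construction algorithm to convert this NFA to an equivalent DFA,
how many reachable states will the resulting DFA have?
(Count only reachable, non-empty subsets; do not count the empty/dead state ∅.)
Start subset: {q0}
{q0}: on 0 → {q0, q1}, on 1 → {q0, q3}
{q0, q1}: on 0 → {q0, q1}, on 1 → {q0, q2, q3}
{q0, q3}: on 0 → {q0, q1, q4}, on 1 → {q0, q3}
{q0, q2, q3}: on 0 → {q0, q1, q4}, on 1 → {q0, q3}
{q0, q1, q4}: on 0 → {q0, q1}, on 1 → {q0, q2, q3}
Reachable non-empty subsets: {q0}, {q0, q1}, {q0, q3}, {q0, q2, q3}, {q0, q1, q4} — 5 in total.

Final answer: 5 states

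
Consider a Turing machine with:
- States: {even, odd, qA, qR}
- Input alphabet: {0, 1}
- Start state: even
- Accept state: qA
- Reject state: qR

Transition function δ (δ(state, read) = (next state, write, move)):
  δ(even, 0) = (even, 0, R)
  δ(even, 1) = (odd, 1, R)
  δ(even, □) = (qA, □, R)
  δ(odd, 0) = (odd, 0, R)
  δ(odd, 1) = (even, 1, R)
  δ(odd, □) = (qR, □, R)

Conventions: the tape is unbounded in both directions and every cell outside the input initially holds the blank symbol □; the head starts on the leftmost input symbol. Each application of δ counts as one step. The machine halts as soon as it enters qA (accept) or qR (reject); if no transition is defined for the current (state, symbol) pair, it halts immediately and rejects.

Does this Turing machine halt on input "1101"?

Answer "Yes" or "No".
Step 0: [even]1101 (head at position 0)
Step 1: δ(even, 1) = (odd, 1, R)  ⊢  1[odd]101 (head at position 1)
Step 2: δ(odd, 1) = (even, 1, R)  ⊢  11[even]01 (head at position 2)
Step 3: δ(even, 0) = (even, 0, R)  ⊢  110[even]1 (head at position 3)
Step 4: δ(even, 1) = (odd, 1, R)  ⊢  1101[odd]□ (head at position 4)
Step 5: δ(odd, □) = (qR, □, R)  ⊢  1101□[qR]□ (head at position 5)
The machine is in qR, so it halts and rejects.
It halts after 5 steps.

Final answer: Yes - halts after 5 steps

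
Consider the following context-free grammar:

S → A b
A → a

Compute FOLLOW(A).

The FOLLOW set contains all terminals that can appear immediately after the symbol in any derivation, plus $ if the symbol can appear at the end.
A occurs only in S → A b, where it is immediately followed by the terminal b. So FOLLOW(A) = {b}.

Final answer: {b}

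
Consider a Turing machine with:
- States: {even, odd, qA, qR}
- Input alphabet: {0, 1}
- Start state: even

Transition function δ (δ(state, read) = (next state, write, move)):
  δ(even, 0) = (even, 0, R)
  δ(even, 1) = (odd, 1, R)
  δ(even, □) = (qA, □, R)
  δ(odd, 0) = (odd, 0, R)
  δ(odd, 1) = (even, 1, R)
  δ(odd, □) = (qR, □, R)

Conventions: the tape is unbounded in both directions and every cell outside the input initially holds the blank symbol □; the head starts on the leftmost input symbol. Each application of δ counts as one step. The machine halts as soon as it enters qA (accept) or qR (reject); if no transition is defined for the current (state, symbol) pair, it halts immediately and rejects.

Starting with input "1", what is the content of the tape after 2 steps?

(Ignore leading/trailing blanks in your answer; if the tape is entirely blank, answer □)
Step 0: [even]1 (head at position 0)
Step 1: δ(even, 1) = (odd, 1, R)  ⊢  1[odd]□ (head at position 1)
Step 2: δ(odd, □) = (qR, □, R)  ⊢  1□[qR]□ (head at position 2)
Tape after 2 steps (ignoring surrounding blanks): 1

Final answer: Tape: 1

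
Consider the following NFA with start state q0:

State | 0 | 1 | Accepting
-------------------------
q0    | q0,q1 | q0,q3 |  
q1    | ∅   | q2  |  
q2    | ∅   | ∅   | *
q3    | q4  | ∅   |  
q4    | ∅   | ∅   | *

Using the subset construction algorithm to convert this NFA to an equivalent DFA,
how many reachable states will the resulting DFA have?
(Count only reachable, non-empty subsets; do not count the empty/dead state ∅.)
Start subset: {q0}
{q0}: on 0 → {q0, q1}, on 1 → {q0, q3}
{q0, q1}: on 0 → {q0, q1}, on 1 → {q0, q2, q3}
{q0, q3}: on 0 → {q0, q1, q4}, on 1 → {q0, q3}
{q0, q2, q3}: on 0 → {q0, q1, q4}, on 1 → {q0, q3}
{q0, q1, q4}: on 0 → {q0, q1}, on 1 → {q0, q2, q3}
Reachable non-empty subsets: {q0}, {q0, q1}, {q0, q3}, {q0, q2, q3}, {q0, q1, q4} — 5 in total.

Final answer: 5 states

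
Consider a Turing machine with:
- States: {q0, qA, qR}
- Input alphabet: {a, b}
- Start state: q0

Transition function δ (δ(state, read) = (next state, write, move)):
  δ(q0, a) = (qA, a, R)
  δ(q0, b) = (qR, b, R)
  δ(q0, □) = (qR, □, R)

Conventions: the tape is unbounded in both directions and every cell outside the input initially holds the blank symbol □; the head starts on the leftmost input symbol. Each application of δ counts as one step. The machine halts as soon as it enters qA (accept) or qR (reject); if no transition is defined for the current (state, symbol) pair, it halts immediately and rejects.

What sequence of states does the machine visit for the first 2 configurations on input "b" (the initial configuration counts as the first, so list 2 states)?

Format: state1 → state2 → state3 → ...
Step 0: [q0]b (head at position 0)
Step 1: δ(q0, b) = (qR, b, R)  ⊢  b[qR]□ (head at position 1)
Reading off the states of these 2 configurations: q0 → qR

Final answer: q0 → qR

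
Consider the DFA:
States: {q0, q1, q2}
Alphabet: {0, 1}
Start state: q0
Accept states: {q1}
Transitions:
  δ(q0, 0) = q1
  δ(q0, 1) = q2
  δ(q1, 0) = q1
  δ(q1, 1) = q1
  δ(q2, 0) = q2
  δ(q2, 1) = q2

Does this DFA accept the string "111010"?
Processing string "111010":
  q0 --1--> q2
  q2 --1--> q2
  q2 --1--> q2
  q2 --0--> q2
  q2 --1--> q2
  q2 --0--> q2
Final state: q2
Accept states: {q1}
q2 is not an accept state, so the string is rejected.

Final answer: No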